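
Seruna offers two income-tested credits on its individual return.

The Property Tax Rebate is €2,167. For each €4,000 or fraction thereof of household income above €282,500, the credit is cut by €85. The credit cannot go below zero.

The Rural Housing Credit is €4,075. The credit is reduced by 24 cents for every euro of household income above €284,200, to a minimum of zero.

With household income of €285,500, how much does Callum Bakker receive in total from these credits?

Property Tax Rebate: income exceeds €282,500 by €3,000, which is 1 full-or-partial €4,000 increment; reduction = 1 × €85 = €85, leaving €2,082.
Rural Housing Credit: 24% of the €1,300 excess over €284,200 is €312; credit = €4,075 − €312 = €3,763.
Total: €2,082 + €3,763 = €5,845.

€5,845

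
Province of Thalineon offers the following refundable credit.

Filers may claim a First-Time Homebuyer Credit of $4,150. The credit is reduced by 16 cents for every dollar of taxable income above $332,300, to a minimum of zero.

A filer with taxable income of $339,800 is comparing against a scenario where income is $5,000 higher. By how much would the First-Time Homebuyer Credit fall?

At $339,800 — 16% of the $7,500 excess over $332,300 is $1,200; credit = $4,150 − $1,200 = $2,950.
At $344,800 — 16% of the $12,500 excess over $332,300 is $2,000; credit = $4,150 − $2,000 = $2,150.
Lost: $2,950 − $2,150 = $800.

$800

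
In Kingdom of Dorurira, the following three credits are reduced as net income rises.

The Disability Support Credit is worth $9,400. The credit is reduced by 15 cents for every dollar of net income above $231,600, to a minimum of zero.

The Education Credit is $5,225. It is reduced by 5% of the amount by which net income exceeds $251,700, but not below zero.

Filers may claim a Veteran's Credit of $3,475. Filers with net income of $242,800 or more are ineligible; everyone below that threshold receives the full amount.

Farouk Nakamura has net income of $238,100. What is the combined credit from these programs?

Disability Support Credit: 15% of the $6,500 excess over $231,600 is $975; credit = $9,400 − $975 = $8,425.
Education Credit: $238,100 is at or below the $251,700 threshold, so the full $5,225 applies.
Veteran's Credit: $238,100 is below the $242,800 cutoff, so the full $3,475 applies.
Total: $8,425 + $5,225 + $3,475 = $17,125.

$17,125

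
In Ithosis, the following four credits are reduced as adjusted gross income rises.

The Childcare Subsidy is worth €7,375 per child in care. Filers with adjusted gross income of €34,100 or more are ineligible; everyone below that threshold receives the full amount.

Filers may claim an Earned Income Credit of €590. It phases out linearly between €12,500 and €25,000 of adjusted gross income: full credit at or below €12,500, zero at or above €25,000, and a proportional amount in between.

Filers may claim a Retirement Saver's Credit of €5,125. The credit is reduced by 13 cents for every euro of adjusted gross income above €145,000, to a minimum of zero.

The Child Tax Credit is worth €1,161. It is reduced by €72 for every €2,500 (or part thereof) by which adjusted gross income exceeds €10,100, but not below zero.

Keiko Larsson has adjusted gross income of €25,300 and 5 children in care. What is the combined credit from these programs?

€42,657

Childcare Subsidy: base = 5 × €7,375 = €36,875. €25,300 is below the €34,100 cutoff, so the full €36,875 applies.
Earned Income Credit: €25,300 is at or above €25,000, so the credit is €0.
Retirement Saver's Credit: €25,300 is at or below the €145,000 threshold, so the full €5,125 applies.
Child Tax Credit: income exceeds €10,100 by €15,200, which is 7 full-or-partial €2,500 increments; reduction = 7 × €72 = €504, leaving €657.
Total: €36,875 + €0 + €5,125 + €657 = €42,657.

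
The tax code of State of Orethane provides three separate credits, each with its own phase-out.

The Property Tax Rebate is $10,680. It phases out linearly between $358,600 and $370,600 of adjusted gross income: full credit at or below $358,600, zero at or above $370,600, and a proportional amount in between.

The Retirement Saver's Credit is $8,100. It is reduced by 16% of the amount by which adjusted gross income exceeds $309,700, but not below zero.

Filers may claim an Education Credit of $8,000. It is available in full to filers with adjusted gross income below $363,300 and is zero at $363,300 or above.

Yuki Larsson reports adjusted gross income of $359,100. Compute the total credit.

$18,431

Property Tax Rebate: $359,100 is $500 into a $12,000 phase-out range, leaving 11,500/12,000 of the credit: $10,680 × 11,500/12,000 = $10,235.
Retirement Saver's Credit: 16% of the $49,400 excess over $309,700 is $7,904; credit = $8,100 − $7,904 = $196.
Education Credit: $359,100 is below the $363,300 cutoff, so the full $8,000 applies.
Total: $10,235 + $196 + $8,000 = $18,431.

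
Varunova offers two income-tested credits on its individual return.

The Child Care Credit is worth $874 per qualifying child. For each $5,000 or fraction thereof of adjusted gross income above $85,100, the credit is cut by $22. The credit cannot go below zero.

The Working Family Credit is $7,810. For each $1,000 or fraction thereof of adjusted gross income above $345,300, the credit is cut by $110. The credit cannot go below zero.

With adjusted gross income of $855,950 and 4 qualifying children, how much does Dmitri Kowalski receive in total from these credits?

$86

Child Care Credit: base = 4 × $874 = $3,496. income exceeds $85,100 by $770,850, which is 155 full-or-partial $5,000 increments; reduction = 155 × $22 = $3,410, leaving $86.
Working Family Credit: income exceeds $345,300 by $510,650 → 511 increments × $110 = $56,210 ≥ base, so the credit is $0.
Total: $86 + $0 = $86.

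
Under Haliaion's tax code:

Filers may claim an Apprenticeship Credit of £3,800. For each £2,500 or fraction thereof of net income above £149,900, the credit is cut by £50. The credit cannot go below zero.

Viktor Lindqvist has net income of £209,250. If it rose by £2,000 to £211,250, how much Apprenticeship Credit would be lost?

At £209,250 — income exceeds £149,900 by £59,350, which is 24 full-or-partial £2,500 increments; reduction = 24 × £50 = £1,200, leaving £2,600.
At £211,250 — income exceeds £149,900 by £61,350, which is 25 full-or-partial £2,500 increments; reduction = 25 × £50 = £1,250, leaving £2,550.
Lost: £2,600 − £2,550 = £50.

£50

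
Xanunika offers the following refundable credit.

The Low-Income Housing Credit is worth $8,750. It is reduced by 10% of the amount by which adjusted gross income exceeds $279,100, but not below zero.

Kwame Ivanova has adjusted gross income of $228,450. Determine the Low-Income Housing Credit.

Low-Income Housing Credit: $228,450 is at or below the $279,100 threshold, so the full $8,750 applies.

$8,750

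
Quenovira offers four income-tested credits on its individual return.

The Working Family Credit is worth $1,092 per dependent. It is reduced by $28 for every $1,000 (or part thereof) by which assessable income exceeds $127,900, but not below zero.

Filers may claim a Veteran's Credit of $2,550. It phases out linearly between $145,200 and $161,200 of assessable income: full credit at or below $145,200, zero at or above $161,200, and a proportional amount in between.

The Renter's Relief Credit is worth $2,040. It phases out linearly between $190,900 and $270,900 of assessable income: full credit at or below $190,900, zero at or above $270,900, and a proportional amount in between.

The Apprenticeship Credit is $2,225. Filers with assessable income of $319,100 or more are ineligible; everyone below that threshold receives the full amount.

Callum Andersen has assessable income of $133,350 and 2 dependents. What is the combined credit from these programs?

Working Family Credit: base = 2 × $1,092 = $2,184. income exceeds $127,900 by $5,450, which is 6 full-or-partial $1,000 increments; reduction = 6 × $28 = $168, leaving $2,016.
Veteran's Credit: $133,350 is at or below the $145,200 threshold, so the full $2,550 applies.
Renter's Relief Credit: $133,350 is at or below the $190,900 threshold, so the full $2,040 applies.
Apprenticeship Credit: $133,350 is below the $319,100 cutoff, so the full $2,225 applies.
Total: $2,016 + $2,550 + $2,040 + $2,225 = $8,831.

$8,831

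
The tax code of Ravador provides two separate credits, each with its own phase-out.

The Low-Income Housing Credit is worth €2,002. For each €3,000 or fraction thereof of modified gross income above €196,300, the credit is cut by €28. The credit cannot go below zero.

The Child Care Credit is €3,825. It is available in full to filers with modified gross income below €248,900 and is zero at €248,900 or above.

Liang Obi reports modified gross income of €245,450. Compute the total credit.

Low-Income Housing Credit: income exceeds €196,300 by €49,150, which is 17 full-or-partial €3,000 increments; reduction = 17 × €28 = €476, leaving €1,526.
Child Care Credit: €245,450 is below the €248,900 cutoff, so the full €3,825 applies.
Total: €1,526 + €3,825 = €5,351.

€5,351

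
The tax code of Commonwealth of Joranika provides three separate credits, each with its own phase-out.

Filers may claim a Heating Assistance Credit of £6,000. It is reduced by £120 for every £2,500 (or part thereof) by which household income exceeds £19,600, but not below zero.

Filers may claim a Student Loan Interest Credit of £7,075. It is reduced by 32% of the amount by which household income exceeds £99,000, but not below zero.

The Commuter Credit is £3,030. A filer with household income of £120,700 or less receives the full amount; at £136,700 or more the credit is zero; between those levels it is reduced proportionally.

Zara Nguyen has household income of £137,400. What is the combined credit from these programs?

£240

Heating Assistance Credit: income exceeds £19,600 by £117,800, which is 48 full-or-partial £2,500 increments; reduction = 48 × £120 = £5,760, leaving £240.
Student Loan Interest Credit: 32% of the £38,400 excess over £99,000 is £12,288 ≥ base, so the credit is £0.
Commuter Credit: £137,400 is at or above £136,700, so the credit is £0.
Total: £240 + £0 + £0 = £240.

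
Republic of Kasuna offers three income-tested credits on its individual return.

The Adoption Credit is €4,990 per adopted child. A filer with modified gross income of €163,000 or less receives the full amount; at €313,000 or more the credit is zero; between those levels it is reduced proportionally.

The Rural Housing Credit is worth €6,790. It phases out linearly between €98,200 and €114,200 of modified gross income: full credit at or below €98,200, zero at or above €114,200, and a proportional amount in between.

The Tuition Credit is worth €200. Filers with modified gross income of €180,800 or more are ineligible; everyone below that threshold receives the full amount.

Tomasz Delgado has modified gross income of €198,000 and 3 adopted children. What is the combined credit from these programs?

Adoption Credit: base = 3 × €4,990 = €14,970. €198,000 is €35,000 into a €150,000 phase-out range, leaving 115,000/150,000 of the credit: €14,970 × 115,000/150,000 = €11,477.
Rural Housing Credit: €198,000 is at or above €114,200, so the credit is €0.
Tuition Credit: €198,000 meets or exceeds the €180,800 cutoff, so the credit is €0.
Total: €11,477 + €0 + €0 = €11,477.

€11,477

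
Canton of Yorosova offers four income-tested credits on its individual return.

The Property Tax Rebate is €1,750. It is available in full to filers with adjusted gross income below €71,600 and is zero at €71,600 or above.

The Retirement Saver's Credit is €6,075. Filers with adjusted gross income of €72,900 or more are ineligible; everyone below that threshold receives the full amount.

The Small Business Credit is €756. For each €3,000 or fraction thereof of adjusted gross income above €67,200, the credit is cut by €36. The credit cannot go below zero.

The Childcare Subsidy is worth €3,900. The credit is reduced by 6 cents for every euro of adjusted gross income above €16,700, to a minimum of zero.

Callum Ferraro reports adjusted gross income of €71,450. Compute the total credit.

€9,124

Property Tax Rebate: €71,450 is below the €71,600 cutoff, so the full €1,750 applies.
Retirement Saver's Credit: €71,450 is below the €72,900 cutoff, so the full €6,075 applies.
Small Business Credit: income exceeds €67,200 by €4,250, which is 2 full-or-partial €3,000 increments; reduction = 2 × €36 = €72, leaving €684.
Childcare Subsidy: 6% of the €54,750 excess over €16,700 is €3,285; credit = €3,900 − €3,285 = €615.
Total: €1,750 + €6,075 + €684 + €615 = €9,124.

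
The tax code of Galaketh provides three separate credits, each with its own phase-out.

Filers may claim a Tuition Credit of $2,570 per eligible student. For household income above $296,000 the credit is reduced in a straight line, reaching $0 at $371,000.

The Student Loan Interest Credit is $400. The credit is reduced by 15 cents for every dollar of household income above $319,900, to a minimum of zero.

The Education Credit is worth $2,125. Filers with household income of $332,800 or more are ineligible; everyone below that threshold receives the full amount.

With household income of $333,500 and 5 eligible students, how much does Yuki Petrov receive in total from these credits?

Tuition Credit: base = 5 × $2,570 = $12,850. $333,500 is $37,500 into a $75,000 phase-out range, leaving 37,500/75,000 of the credit: $12,850 × 37,500/75,000 = $6,425.
Student Loan Interest Credit: 15% of the $13,600 excess over $319,900 is $2,040 ≥ base, so the credit is $0.
Education Credit: $333,500 meets or exceeds the $332,800 cutoff, so the credit is $0.
Total: $6,425 + $0 + $0 = $6,425.

$6,425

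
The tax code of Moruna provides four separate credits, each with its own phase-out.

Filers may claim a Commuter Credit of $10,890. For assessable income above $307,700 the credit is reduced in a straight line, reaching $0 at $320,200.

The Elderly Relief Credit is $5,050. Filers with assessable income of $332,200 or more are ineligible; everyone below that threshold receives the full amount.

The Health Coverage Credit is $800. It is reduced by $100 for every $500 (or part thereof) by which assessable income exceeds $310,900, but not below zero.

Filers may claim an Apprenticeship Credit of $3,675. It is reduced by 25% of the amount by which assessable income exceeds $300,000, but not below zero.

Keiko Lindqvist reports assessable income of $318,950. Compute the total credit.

Commuter Credit: $318,950 is $11,250 into a $12,500 phase-out range, leaving 1,250/12,500 of the credit: $10,890 × 1,250/12,500 = $1,089.
Elderly Relief Credit: $318,950 is below the $332,200 cutoff, so the full $5,050 applies.
Health Coverage Credit: income exceeds $310,900 by $8,050 → 17 increments × $100 = $1,700 ≥ base, so the credit is $0.
Apprenticeship Credit: 25% of the $18,950 excess over $300,000 is $4,737.50 ≥ base, so the credit is $0.
Total: $1,089 + $5,050 + $0 + $0 = $6,139.

$6,139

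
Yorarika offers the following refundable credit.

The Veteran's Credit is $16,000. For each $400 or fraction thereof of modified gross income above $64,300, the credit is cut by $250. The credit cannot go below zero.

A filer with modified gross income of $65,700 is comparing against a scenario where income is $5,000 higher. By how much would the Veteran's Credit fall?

At $65,700 — income exceeds $64,300 by $1,400, which is 4 full-or-partial $400 increments; reduction = 4 × $250 = $1,000, leaving $15,000.
At $70,700 — income exceeds $64,300 by $6,400, which is 16 full-or-partial $400 increments; reduction = 16 × $250 = $4,000, leaving $12,000.
Lost: $15,000 − $12,000 = $3,000.

$3,000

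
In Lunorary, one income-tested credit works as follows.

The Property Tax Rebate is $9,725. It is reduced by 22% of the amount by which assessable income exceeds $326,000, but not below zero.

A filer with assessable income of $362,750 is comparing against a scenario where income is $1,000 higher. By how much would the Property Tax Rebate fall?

At $362,750 — 22% of the $36,750 excess over $326,000 is $8,085; credit = $9,725 − $8,085 = $1,640.
At $363,750 — 22% of the $37,750 excess over $326,000 is $8,305; credit = $9,725 − $8,305 = $1,420.
Lost: $1,640 − $1,420 = $220.

$220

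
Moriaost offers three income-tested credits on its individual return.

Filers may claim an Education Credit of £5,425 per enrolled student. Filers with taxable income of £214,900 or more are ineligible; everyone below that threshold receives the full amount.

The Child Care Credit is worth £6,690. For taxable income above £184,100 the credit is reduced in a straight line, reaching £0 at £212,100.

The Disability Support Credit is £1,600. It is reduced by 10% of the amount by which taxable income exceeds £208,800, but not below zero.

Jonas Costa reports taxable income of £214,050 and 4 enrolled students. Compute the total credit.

Education Credit: base = 4 × £5,425 = £21,700. £214,050 is below the £214,900 cutoff, so the full £21,700 applies.
Child Care Credit: £214,050 is at or above £212,100, so the credit is £0.
Disability Support Credit: 10% of the £5,250 excess over £208,800 is £525; credit = £1,600 − £525 = £1,075.
Total: £21,700 + £0 + £1,075 = £22,775.

£22,775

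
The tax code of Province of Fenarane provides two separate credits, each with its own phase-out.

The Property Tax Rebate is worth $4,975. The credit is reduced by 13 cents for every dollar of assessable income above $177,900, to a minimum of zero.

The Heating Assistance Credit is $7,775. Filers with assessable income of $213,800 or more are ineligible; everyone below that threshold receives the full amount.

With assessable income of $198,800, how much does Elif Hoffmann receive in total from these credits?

$10,033

Property Tax Rebate: 13% of the $20,900 excess over $177,900 is $2,717; credit = $4,975 − $2,717 = $2,258.
Heating Assistance Credit: $198,800 is below the $213,800 cutoff, so the full $7,775 applies.
Total: $2,258 + $7,775 = $10,033.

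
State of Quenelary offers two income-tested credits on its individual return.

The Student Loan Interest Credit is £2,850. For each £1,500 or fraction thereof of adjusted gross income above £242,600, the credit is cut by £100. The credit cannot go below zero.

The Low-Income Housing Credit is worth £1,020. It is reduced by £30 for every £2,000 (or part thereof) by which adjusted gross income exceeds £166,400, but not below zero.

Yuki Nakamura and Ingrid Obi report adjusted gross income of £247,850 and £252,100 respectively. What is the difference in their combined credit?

Yuki (£247,850): Student Loan Interest Credit: income exceeds £242,600 by £5,250, which is 4 full-or-partial £1,500 increments; reduction = 4 × £100 = £400, leaving £2,450. Low-Income Housing Credit: income exceeds £166,400 by £81,450 → 41 increments × £30 = £1,230 ≥ base, so the credit is £0. total £2,450 + £0 = £2,450
Ingrid (£252,100): Student Loan Interest Credit: income exceeds £242,600 by £9,500, which is 7 full-or-partial £1,500 increments; reduction = 7 × £100 = £700, leaving £2,150. Low-Income Housing Credit: income exceeds £166,400 by £85,700 → 43 increments × £30 = £1,290 ≥ base, so the credit is £0. total £2,150 + £0 = £2,150
Difference: |£2,450 − £2,150| = £300.

£300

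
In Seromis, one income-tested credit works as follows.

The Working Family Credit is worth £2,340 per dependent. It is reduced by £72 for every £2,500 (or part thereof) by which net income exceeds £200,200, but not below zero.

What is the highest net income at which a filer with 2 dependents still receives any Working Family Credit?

£360,200

Full credit = 2 × £2,340 = £4,680.
After 64 increments the reduction is 64 × £72 = £4,608, leaving £72; one more increment wipes it out. Increment 64 ends at excess 64 × £2,500 = £160,000, so the highest qualifying income is £200,200 + £160,000 = £360,200.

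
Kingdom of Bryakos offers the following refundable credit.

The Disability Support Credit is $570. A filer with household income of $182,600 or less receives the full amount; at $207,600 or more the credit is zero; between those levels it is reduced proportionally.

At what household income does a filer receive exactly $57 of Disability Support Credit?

$205,100

$57 is 57/570 of the full $570, so 513/570 of the $25,000 range has been used: income = $182,600 + $25,000 × 513/570 = $205,100.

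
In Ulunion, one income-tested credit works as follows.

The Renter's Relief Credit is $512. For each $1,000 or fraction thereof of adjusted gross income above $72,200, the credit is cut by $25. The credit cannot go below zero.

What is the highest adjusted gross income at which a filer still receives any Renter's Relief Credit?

After 20 increments the reduction is 20 × $25 = $500, leaving $12; one more increment wipes it out. Increment 20 ends at excess 20 × $1,000 = $20,000, so the highest qualifying income is $72,200 + $20,000 = $92,200.

$92,200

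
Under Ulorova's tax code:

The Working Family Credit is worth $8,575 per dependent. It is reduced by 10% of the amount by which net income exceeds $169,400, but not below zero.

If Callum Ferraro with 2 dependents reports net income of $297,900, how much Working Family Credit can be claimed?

$4,300

Working Family Credit: base = 2 × $8,575 = $17,150. 10% of the $128,500 excess over $169,400 is $12,850; credit = $17,150 − $12,850 = $4,300.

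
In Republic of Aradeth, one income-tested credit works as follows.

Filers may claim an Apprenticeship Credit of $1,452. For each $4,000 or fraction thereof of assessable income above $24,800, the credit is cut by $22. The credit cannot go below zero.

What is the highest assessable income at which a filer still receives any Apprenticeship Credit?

$284,800

After 65 increments the reduction is 65 × $22 = $1,430, leaving $22; one more increment wipes it out. Increment 65 ends at excess 65 × $4,000 = $260,000, so the highest qualifying income is $24,800 + $260,000 = $284,800.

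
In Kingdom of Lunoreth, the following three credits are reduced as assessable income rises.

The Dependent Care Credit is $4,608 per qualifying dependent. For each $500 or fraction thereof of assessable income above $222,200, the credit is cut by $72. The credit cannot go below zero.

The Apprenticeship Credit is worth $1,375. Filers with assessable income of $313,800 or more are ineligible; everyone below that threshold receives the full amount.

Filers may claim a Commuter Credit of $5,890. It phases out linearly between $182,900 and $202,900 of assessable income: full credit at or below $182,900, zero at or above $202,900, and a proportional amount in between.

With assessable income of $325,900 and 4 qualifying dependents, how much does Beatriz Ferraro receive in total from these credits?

Dependent Care Credit: base = 4 × $4,608 = $18,432. income exceeds $222,200 by $103,700, which is 208 full-or-partial $500 increments; reduction = 208 × $72 = $14,976, leaving $3,456.
Apprenticeship Credit: $325,900 meets or exceeds the $313,800 cutoff, so the credit is $0.
Commuter Credit: $325,900 is at or above $202,900, so the credit is $0.
Total: $3,456 + $0 + $0 = $3,456.

$3,456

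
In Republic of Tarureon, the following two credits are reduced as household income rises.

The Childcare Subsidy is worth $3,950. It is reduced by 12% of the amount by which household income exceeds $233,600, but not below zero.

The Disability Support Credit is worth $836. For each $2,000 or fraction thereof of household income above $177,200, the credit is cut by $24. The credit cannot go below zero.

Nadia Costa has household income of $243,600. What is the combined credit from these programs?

Childcare Subsidy: 12% of the $10,000 excess over $233,600 is $1,200; credit = $3,950 − $1,200 = $2,750.
Disability Support Credit: income exceeds $177,200 by $66,400, which is 34 full-or-partial $2,000 increments; reduction = 34 × $24 = $816, leaving $20.
Total: $2,750 + $20 = $2,770.

$2,770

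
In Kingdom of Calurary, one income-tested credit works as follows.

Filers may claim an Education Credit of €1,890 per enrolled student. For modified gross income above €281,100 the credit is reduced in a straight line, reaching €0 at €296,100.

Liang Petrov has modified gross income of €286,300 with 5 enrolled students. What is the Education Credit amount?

Education Credit: base = 5 × €1,890 = €9,450. €286,300 is €5,200 into a €15,000 phase-out range, leaving 9,800/15,000 of the credit: €9,450 × 9,800/15,000 = €6,174.

€6,174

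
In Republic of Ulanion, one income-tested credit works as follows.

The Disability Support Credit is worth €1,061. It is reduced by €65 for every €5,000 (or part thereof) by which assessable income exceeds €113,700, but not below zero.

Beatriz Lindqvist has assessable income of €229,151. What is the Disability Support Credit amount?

€0

Disability Support Credit: income exceeds €113,700 by €115,451 → 24 increments × €65 = €1,560 ≥ base, so the credit is €0.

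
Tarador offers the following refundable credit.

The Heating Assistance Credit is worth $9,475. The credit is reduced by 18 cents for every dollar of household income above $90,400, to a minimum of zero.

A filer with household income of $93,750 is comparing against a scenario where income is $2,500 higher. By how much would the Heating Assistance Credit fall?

$450

At $93,750 — 18% of the $3,350 excess over $90,400 is $603; credit = $9,475 − $603 = $8,872.
At $96,250 — 18% of the $5,850 excess over $90,400 is $1,053; credit = $9,475 − $1,053 = $8,422.
Lost: $8,872 − $8,422 = $450.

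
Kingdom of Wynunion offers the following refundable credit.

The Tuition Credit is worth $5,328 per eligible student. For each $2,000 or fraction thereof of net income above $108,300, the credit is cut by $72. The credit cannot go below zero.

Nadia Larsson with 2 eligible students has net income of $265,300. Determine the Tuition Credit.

$4,968

Tuition Credit: base = 2 × $5,328 = $10,656. income exceeds $108,300 by $157,000, which is 79 full-or-partial $2,000 increments; reduction = 79 × $72 = $5,688, leaving $4,968.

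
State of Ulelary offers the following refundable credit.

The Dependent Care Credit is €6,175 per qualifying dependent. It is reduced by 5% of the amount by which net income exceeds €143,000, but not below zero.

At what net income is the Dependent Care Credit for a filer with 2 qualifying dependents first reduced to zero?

Full credit = 2 × €6,175 = €12,350.
The credit falls by 5% of each euro above €143,000, so it reaches zero when the excess is €12,350 / 5% = €247,000: income = €143,000 + €247,000 = €390,000.

€390,000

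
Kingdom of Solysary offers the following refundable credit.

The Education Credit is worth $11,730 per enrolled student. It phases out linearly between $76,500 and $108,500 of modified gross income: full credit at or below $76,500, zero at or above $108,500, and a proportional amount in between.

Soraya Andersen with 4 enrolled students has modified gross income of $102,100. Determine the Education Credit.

$9,384

Education Credit: base = 4 × $11,730 = $46,920. $102,100 is $25,600 into a $32,000 phase-out range, leaving 6,400/32,000 of the credit: $46,920 × 6,400/32,000 = $9,384.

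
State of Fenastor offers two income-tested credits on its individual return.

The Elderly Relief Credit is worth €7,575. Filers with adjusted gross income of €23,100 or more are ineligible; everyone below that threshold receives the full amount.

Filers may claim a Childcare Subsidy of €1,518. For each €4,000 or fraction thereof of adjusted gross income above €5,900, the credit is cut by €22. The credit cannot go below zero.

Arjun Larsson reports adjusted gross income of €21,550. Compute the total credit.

€9,005

Elderly Relief Credit: €21,550 is below the €23,100 cutoff, so the full €7,575 applies.
Childcare Subsidy: income exceeds €5,900 by €15,650, which is 4 full-or-partial €4,000 increments; reduction = 4 × €22 = €88, leaving €1,430.
Total: €7,575 + €1,430 = €9,005.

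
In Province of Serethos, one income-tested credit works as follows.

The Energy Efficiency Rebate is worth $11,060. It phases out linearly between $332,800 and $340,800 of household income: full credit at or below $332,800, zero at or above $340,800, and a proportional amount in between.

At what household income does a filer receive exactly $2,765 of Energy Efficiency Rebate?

$338,800

$2,765 is 2,765/11,060 of the full $11,060, so 8,295/11,060 of the $8,000 range has been used: income = $332,800 + $8,000 × 8,295/11,060 = $338,800.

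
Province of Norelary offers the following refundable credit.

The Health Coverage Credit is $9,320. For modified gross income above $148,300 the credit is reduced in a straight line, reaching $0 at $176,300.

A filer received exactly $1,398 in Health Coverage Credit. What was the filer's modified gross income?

$172,100

$1,398 is 1,398/9,320 of the full $9,320, so 7,922/9,320 of the $28,000 range has been used: income = $148,300 + $28,000 × 7,922/9,320 = $172,100.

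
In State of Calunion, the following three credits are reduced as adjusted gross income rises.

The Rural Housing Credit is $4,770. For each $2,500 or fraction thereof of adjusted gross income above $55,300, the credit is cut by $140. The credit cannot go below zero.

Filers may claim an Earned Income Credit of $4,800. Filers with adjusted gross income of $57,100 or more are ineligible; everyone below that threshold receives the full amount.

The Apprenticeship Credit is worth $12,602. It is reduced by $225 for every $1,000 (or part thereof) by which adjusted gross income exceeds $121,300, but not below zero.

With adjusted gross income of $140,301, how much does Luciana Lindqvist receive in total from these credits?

$8,102

Rural Housing Credit: income exceeds $55,300 by $85,001 → 35 increments × $140 = $4,900 ≥ base, so the credit is $0.
Earned Income Credit: $140,301 meets or exceeds the $57,100 cutoff, so the credit is $0.
Apprenticeship Credit: income exceeds $121,300 by $19,001, which is 20 full-or-partial $1,000 increments; reduction = 20 × $225 = $4,500, leaving $8,102.
Total: $0 + $0 + $8,102 = $8,102.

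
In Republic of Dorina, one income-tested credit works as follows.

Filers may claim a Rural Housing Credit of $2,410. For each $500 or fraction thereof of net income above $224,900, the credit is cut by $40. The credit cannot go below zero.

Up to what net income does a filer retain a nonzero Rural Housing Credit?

$254,900

After 60 increments the reduction is 60 × $40 = $2,400, leaving $10; one more increment wipes it out. Increment 60 ends at excess 60 × $500 = $30,000, so the highest qualifying income is $224,900 + $30,000 = $254,900.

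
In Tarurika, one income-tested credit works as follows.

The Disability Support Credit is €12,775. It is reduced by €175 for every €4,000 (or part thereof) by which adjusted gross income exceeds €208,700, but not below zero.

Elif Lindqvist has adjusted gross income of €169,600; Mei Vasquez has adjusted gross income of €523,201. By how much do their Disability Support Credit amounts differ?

Elif (€169,600): Disability Support Credit: €169,600 is at or below the €208,700 threshold, so the full €12,775 applies.
Mei (€523,201): Disability Support Credit: income exceeds €208,700 by €314,501 → 79 increments × €175 = €13,825 ≥ base, so the credit is €0.
Difference: |€12,775 − €0| = €12,775.

€12,775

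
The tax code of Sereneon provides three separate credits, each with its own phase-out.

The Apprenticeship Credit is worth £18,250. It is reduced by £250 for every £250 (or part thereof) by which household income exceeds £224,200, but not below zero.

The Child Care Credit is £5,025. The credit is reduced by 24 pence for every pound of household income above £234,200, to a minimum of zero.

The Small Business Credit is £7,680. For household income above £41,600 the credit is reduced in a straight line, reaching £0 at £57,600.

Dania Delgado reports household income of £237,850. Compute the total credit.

Apprenticeship Credit: income exceeds £224,200 by £13,650, which is 55 full-or-partial £250 increments; reduction = 55 × £250 = £13,750, leaving £4,500.
Child Care Credit: 24% of the £3,650 excess over £234,200 is £876; credit = £5,025 − £876 = £4,149.
Small Business Credit: £237,850 is at or above £57,600, so the credit is £0.
Total: £4,500 + £4,149 + £0 = £8,649.

£8,649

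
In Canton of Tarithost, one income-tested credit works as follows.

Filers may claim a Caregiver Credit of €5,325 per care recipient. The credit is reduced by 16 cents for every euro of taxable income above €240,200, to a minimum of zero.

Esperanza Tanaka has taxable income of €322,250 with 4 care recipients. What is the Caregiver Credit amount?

€8,172

Caregiver Credit: base = 4 × €5,325 = €21,300. 16% of the €82,050 excess over €240,200 is €13,128; credit = €21,300 − €13,128 = €8,172.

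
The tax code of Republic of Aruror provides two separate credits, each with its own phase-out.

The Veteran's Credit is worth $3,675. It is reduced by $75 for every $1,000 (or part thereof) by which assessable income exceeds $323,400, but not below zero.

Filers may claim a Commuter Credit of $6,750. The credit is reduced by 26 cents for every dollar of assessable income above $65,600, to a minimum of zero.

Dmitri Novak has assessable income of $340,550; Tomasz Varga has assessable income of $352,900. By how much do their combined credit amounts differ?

$900

Dmitri ($340,550): Veteran's Credit: income exceeds $323,400 by $17,150, which is 18 full-or-partial $1,000 increments; reduction = 18 × $75 = $1,350, leaving $2,325. Commuter Credit: 26% of the $274,950 excess over $65,600 is $71,487 ≥ base, so the credit is $0. total $2,325 + $0 = $2,325
Tomasz ($352,900): Veteran's Credit: income exceeds $323,400 by $29,500, which is 30 full-or-partial $1,000 increments; reduction = 30 × $75 = $2,250, leaving $1,425. Commuter Credit: 26% of the $287,300 excess over $65,600 is $74,698 ≥ base, so the credit is $0. total $1,425 + $0 = $1,425
Difference: |$2,325 − $1,425| = $900.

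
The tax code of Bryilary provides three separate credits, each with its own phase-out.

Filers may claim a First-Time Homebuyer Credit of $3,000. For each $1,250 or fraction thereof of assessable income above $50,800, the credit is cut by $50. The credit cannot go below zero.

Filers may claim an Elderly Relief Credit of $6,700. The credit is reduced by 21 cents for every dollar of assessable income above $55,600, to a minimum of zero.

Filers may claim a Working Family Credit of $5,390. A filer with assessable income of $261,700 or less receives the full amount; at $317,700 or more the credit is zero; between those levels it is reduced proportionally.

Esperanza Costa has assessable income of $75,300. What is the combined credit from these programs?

$9,953

First-Time Homebuyer Credit: income exceeds $50,800 by $24,500, which is 20 full-or-partial $1,250 increments; reduction = 20 × $50 = $1,000, leaving $2,000.
Elderly Relief Credit: 21% of the $19,700 excess over $55,600 is $4,137; credit = $6,700 − $4,137 = $2,563.
Working Family Credit: $75,300 is at or below the $261,700 threshold, so the full $5,390 applies.
Total: $2,000 + $2,563 + $5,390 = $9,953.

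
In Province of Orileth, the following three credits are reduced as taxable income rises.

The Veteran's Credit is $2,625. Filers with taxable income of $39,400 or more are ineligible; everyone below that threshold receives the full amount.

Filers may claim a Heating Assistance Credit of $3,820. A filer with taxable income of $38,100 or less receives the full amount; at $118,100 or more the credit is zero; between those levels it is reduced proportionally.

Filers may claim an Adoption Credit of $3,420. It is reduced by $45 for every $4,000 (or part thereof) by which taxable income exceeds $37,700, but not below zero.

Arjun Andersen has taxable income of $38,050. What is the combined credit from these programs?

Veteran's Credit: $38,050 is below the $39,400 cutoff, so the full $2,625 applies.
Heating Assistance Credit: $38,050 is at or below the $38,100 threshold, so the full $3,820 applies.
Adoption Credit: income exceeds $37,700 by $350, which is 1 full-or-partial $4,000 increment; reduction = 1 × $45 = $45, leaving $3,375.
Total: $2,625 + $3,820 + $3,375 = $9,820.

$9,820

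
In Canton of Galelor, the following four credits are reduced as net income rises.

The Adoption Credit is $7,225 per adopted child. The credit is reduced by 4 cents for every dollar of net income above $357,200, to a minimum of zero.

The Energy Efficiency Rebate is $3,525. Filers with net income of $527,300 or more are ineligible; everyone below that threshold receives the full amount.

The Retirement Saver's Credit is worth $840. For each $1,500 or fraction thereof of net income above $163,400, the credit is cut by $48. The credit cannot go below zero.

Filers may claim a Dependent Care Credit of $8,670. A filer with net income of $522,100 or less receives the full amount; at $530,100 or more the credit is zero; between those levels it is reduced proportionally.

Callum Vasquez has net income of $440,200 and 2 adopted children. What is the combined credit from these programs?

Adoption Credit: base = 2 × $7,225 = $14,450. 4% of the $83,000 excess over $357,200 is $3,320; credit = $14,450 − $3,320 = $11,130.
Energy Efficiency Rebate: $440,200 is below the $527,300 cutoff, so the full $3,525 applies.
Retirement Saver's Credit: income exceeds $163,400 by $276,800 → 185 increments × $48 = $8,880 ≥ base, so the credit is $0.
Dependent Care Credit: $440,200 is at or below the $522,100 threshold, so the full $8,670 applies.
Total: $11,130 + $3,525 + $0 + $8,670 = $23,325.

$23,325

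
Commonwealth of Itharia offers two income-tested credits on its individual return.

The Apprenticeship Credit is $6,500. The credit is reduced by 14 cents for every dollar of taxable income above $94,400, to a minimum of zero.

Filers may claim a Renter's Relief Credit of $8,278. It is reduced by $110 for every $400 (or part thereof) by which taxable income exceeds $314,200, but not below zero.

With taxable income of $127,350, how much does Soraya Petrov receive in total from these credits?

Apprenticeship Credit: 14% of the $32,950 excess over $94,400 is $4,613; credit = $6,500 − $4,613 = $1,887.
Renter's Relief Credit: $127,350 is at or below the $314,200 threshold, so the full $8,278 applies.
Total: $1,887 + $8,278 = $10,165.

$10,165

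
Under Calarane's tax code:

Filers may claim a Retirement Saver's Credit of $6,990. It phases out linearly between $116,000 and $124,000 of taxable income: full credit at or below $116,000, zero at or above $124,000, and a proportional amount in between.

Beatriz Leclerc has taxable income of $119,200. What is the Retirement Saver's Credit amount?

Retirement Saver's Credit: $119,200 is $3,200 into a $8,000 phase-out range, leaving 4,800/8,000 of the credit: $6,990 × 4,800/8,000 = $4,194.

$4,194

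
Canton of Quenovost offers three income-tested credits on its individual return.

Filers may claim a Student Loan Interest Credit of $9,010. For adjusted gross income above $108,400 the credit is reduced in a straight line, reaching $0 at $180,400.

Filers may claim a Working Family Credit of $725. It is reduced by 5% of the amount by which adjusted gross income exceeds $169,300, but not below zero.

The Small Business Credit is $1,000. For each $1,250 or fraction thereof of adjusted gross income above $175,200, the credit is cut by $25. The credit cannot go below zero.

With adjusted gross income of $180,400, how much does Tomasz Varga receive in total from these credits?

$1,045

Student Loan Interest Credit: $180,400 is at or above $180,400, so the credit is $0.
Working Family Credit: 5% of the $11,100 excess over $169,300 is $555; credit = $725 − $555 = $170.
Small Business Credit: income exceeds $175,200 by $5,200, which is 5 full-or-partial $1,250 increments; reduction = 5 × $25 = $125, leaving $875.
Total: $0 + $170 + $875 = $1,045.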